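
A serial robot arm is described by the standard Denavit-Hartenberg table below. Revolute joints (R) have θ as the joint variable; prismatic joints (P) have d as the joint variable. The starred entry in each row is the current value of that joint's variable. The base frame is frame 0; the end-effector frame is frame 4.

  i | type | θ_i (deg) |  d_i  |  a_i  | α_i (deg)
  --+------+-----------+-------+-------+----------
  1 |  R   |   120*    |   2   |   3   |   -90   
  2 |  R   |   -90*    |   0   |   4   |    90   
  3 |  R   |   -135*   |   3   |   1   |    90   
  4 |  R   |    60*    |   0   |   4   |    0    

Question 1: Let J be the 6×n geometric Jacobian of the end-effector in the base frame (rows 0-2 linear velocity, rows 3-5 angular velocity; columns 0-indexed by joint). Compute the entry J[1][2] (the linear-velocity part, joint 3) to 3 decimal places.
1.061

axis z_2 = (0.5000,-0.8660,0.0000); lever o_n−o_2 = (5.0692,-4.5374,-2.1213)
cross product → J_v[:, 2] = (1.8371,1.0607,2.1213)
J_ω[:, 2] = z_2
entry J[1][2] = 1.0607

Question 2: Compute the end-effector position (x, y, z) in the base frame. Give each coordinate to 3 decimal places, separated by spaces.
after link 1: o_1 = (-1.5000, 2.5981, 2.0000)
after link 2: o_2 = (-1.5000, 2.5981, 6.0000)
after link 3: o_3 = (0.6124, 0.3536, 5.2929)
after link 4: o_4 = (3.5692, -1.9393, 3.8787)

3.569 -1.939 3.879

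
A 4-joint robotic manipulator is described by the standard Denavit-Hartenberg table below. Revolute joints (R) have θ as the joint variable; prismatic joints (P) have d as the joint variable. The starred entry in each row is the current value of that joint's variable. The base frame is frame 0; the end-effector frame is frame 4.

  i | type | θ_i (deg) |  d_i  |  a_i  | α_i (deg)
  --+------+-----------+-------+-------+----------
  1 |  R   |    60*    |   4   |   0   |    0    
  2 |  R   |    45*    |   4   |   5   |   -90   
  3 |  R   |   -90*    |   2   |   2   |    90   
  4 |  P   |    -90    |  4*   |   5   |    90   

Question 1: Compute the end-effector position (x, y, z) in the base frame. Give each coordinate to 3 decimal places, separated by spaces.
after link 1: o_1 = (0.0000, 0.0000, 4.0000)
after link 2: o_2 = (-1.2941, 4.8296, 8.0000)
after link 3: o_3 = (-3.2259, 4.3120, 10.0000)
after link 4: o_4 = (2.6390, 1.7424, 10.0000)

2.639 1.742 10.000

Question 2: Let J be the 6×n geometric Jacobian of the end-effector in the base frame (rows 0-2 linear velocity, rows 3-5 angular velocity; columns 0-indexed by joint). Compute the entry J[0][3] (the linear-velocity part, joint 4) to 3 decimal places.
prismatic axis z_3 = (0.2588,-0.9659,0.0000)
J_v[:, 3] = z_3; J_ω[:, 3] = (0,0,0)
entry J[0][3] = 0.2588

0.259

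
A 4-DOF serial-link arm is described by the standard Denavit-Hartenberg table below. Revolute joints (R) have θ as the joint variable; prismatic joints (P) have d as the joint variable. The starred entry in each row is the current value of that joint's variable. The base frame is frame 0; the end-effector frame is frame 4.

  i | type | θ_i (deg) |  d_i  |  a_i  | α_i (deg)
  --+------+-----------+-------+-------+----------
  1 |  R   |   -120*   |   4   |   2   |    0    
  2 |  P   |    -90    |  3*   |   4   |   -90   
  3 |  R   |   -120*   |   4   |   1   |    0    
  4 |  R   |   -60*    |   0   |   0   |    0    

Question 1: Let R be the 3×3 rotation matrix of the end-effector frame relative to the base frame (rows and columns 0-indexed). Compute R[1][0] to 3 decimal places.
-0.500

End-effector x-axis (col 0 of R) = (0.8660,-0.5000,0.0000)
R[1][0] = -0.5000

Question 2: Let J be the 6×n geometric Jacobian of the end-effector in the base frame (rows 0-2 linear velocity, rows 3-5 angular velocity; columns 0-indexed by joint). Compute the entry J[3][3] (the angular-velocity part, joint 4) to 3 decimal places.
-0.500

axis z_3 = (-0.5000,-0.8660,0.0000); lever o_n−o_3 = (0.0000,0.0000,0.0000)
cross product → J_v[:, 3] = (-0.0000,0.0000,0.0000)
J_ω[:, 3] = z_3
entry J[3][3] = -0.5000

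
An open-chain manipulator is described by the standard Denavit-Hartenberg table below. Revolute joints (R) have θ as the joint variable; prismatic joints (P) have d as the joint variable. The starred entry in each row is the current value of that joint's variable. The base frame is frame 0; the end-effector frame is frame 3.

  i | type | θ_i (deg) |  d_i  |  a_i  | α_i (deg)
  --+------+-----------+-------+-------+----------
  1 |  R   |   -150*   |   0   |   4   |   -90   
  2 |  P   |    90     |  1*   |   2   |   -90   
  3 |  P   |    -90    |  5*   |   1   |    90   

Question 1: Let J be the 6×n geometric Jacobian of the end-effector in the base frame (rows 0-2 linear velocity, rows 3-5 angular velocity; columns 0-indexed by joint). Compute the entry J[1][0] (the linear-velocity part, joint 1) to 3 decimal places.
axis z_0 = ẑ; lever o_n−o_0 = (1.8660,-1.2321,-2.0000)
cross product → J_v[:, 0] = (1.2321,1.8660,-0.0000)
J_ω[:, 0] = z_0
entry J[1][0] = 1.8660

1.866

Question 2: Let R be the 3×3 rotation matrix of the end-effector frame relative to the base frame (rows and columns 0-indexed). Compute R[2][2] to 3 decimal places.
End-effector z-axis (col 2 of R) = (0.0000,0.0000,1.0000)
R[2][2] = 1.0000

1.000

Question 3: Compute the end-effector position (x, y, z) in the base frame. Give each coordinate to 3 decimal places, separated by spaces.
1.866 -1.232 -2.000

after link 1: o_1 = (-3.4641, -2.0000, 0.0000)
after link 2: o_2 = (-2.9641, -2.8660, -2.0000)
after link 3: o_3 = (1.8660, -1.2321, -2.0000)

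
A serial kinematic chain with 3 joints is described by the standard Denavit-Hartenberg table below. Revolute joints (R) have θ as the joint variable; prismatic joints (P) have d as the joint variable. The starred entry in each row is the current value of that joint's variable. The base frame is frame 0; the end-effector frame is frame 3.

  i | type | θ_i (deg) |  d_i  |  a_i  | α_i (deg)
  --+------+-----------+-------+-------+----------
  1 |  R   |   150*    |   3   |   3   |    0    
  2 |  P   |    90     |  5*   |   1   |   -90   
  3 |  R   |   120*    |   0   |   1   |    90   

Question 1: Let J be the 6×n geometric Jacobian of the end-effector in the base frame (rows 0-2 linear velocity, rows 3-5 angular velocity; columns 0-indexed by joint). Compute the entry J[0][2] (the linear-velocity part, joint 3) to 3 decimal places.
axis z_2 = (0.8660,-0.5000,0.0000); lever o_n−o_2 = (0.2500,0.4330,-0.8660)
cross product → J_v[:, 2] = (0.4330,0.7500,0.5000)
J_ω[:, 2] = z_2
entry J[0][2] = 0.4330

0.433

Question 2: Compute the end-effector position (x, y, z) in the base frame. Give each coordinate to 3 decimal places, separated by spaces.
after link 1: o_1 = (-2.5981, 1.5000, 3.0000)
after link 2: o_2 = (-3.0981, 0.6340, 8.0000)
after link 3: o_3 = (-2.8481, 1.0670, 7.1340)

-2.848 1.067 7.134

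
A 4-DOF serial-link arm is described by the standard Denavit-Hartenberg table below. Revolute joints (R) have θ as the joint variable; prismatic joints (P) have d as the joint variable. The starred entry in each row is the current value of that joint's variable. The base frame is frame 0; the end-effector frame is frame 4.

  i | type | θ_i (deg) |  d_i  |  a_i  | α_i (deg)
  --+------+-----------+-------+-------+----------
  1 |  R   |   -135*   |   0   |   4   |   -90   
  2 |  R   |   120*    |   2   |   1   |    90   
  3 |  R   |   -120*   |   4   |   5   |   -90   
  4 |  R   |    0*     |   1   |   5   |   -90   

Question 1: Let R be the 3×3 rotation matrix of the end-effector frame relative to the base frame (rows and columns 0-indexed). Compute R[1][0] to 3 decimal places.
End-effector x-axis (col 0 of R) = (-0.7891,0.4356,0.4330)
R[1][0] = 0.4356

0.436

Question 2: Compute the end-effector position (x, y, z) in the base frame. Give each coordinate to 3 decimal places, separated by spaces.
after link 1: o_1 = (-2.8284, -2.8284, 0.0000)
after link 2: o_2 = (-1.0607, -3.8891, -0.8660)
after link 3: o_3 = (-7.4559, -4.1606, -0.7010)
after link 4: o_4 = (-11.4490, -1.3229, 0.7141)

-11.449 -1.323 0.714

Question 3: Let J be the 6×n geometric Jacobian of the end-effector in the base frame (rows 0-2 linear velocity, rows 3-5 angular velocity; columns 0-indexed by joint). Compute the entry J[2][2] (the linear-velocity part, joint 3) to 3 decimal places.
axis z_2 = (-0.6124,-0.6124,-0.5000); lever o_n−o_2 = (-10.3883,2.5662,1.5801)
cross product → J_v[:, 2] = (0.3155,6.1618,-7.9330)
J_ω[:, 2] = z_2
entry J[2][2] = -7.9330

-7.933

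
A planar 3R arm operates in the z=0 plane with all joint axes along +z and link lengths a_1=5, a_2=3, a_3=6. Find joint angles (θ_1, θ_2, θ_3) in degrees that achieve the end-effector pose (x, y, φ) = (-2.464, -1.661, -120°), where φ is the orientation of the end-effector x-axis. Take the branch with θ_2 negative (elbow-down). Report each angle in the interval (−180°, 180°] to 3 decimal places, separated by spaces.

117.765 -135.006 -102.759

wrist centre = target − a_3·(cos φ, sin φ) = (0.5360, 3.5352)
cos θ_2 = (12.7846−5²−3²)/(2·5·3) = -0.7072; θ_2 = -135.0059° (elbow-down)
β = atan2(3.5352,0.5360) = 81.3785°; ψ = atan2(-2.1211,2.8785) = -36.3860°
θ_1 = β − ψ = 117.7645°
θ_3 = φ − θ_1 − θ_2 = -102.7586° (wrapped to (-180°,180°])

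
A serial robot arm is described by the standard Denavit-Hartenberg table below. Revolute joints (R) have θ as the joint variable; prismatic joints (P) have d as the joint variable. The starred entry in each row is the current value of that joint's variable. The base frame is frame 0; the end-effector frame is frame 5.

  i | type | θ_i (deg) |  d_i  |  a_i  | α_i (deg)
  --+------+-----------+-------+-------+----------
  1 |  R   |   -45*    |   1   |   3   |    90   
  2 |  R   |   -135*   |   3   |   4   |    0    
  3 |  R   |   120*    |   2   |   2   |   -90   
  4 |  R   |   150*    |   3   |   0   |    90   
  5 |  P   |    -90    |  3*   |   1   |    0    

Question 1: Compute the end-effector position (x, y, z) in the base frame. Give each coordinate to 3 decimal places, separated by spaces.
after link 1: o_1 = (2.1213, -2.1213, 1.0000)
after link 2: o_2 = (-2.0000, -2.2426, -1.8284)
after link 3: o_3 = (-2.0482, -5.0229, -2.3461)
after link 4: o_4 = (-1.4992, -5.5719, 0.5517)
after link 5: o_5 = (1.1795, -4.5763, -0.8024)

1.179 -4.576 -0.802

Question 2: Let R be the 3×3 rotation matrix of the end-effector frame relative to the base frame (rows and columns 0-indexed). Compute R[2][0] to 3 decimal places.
-0.966

End-effector x-axis (col 0 of R) = (-0.1830,0.1830,-0.9659)
R[2][0] = -0.9659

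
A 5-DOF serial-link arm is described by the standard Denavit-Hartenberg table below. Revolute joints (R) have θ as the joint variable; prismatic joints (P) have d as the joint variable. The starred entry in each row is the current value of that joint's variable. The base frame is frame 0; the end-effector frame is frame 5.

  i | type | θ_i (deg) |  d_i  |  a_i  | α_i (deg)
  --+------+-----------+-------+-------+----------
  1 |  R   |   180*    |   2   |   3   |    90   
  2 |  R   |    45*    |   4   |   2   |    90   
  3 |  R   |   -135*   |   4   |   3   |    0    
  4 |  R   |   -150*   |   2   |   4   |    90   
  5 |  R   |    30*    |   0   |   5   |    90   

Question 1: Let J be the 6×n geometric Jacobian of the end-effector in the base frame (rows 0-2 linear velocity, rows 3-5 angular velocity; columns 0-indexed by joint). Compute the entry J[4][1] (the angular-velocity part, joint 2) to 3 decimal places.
axis z_1 = (0.0000,1.0000,0.0000); lever o_n−o_1 = (-7.4491,9.9250,-4.5717)
cross product → J_v[:, 1] = (-4.5717,0.0000,7.4491)
J_ω[:, 1] = z_1
entry J[4][1] = 1.0000

1.000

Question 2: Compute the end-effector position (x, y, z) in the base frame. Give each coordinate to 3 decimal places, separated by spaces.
-10.449 9.925 -2.572

after link 1: o_1 = (-3.0000, 0.0000, 2.0000)
after link 2: o_2 = (-4.4142, 4.0000, 3.4142)
after link 3: o_3 = (-5.7426, 1.8787, -0.9142)
after link 4: o_4 = (-7.8889, 5.7424, -1.5964)
after link 5: o_5 = (-10.4491, 9.9250, -2.5717)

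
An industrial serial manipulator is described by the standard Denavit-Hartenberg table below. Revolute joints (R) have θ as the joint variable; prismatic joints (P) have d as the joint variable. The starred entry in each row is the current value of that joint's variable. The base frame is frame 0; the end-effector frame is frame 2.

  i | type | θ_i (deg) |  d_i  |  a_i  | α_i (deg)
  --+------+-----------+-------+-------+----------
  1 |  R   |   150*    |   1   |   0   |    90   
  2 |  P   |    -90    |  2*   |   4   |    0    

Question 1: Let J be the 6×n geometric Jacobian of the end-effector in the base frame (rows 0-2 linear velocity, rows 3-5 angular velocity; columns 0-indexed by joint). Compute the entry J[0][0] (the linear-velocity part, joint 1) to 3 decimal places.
-1.732

axis z_0 = ẑ; lever o_n−o_0 = (1.0000,1.7321,-3.0000)
cross product → J_v[:, 0] = (-1.7321,1.0000,0.0000)
J_ω[:, 0] = z_0
entry J[0][0] = -1.7321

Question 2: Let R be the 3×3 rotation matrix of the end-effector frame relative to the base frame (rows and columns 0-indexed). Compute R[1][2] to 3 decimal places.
0.866

End-effector z-axis (col 2 of R) = (0.5000,0.8660,0.0000)
R[1][2] = 0.8660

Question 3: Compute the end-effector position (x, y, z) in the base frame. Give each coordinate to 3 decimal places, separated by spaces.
after link 1: o_1 = (0.0000, 0.0000, 1.0000)
after link 2: o_2 = (1.0000, 1.7321, -3.0000)

1.000 1.732 -3.000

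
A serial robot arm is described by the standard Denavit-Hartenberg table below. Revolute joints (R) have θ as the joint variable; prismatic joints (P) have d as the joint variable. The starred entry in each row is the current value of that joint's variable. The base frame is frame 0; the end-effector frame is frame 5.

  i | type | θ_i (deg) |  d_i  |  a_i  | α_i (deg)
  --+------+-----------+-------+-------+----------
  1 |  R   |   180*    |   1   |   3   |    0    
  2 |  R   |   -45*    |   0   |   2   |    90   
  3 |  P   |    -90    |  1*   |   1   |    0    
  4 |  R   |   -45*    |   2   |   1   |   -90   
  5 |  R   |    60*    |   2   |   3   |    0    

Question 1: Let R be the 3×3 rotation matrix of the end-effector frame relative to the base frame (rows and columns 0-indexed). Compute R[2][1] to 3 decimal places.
0.612

End-effector y-axis (col 1 of R) = (-0.7866,0.0795,0.6124)
R[2][1] = 0.6124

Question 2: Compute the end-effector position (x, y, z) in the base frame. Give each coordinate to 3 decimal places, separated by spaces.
-3.880 1.448 -3.182

after link 1: o_1 = (-3.0000, 0.0000, 1.0000)
after link 2: o_2 = (-4.4142, 1.4142, 1.0000)
after link 3: o_3 = (-3.7071, 2.1213, 0.0000)
after link 4: o_4 = (-1.7929, 3.0355, -0.7071)
after link 5: o_5 = (-3.8800, 1.4484, -3.1820)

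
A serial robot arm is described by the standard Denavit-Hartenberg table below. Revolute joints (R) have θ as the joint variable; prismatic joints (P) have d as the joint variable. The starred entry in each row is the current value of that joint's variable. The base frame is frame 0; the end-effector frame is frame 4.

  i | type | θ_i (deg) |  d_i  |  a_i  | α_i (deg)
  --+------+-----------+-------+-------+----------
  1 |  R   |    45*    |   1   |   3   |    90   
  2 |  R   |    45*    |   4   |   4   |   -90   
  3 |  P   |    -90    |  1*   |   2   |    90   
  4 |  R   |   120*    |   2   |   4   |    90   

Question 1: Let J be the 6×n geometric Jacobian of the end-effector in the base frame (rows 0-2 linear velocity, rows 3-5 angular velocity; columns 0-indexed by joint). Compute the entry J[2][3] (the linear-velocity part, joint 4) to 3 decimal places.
-1.414

axis z_3 = (-0.5000,-0.5000,-0.7071); lever o_n−o_3 = (-4.1463,-1.3178,1.0353)
cross product → J_v[:, 3] = (-1.4495,3.4495,-1.4142)
J_ω[:, 3] = z_3
entry J[2][3] = -1.4142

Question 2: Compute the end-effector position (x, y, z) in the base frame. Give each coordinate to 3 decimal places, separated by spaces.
3.718 -1.939 5.571

after link 1: o_1 = (2.1213, 2.1213, 1.0000)
after link 2: o_2 = (6.9497, 1.2929, 3.8284)
after link 3: o_3 = (7.8640, -0.6213, 4.5355)
after link 4: o_4 = (3.7177, -1.9392, 5.5708)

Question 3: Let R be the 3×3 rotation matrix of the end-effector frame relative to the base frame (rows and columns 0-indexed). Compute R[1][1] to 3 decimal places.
End-effector y-axis (col 1 of R) = (-0.5000,-0.5000,-0.7071)
R[1][1] = -0.5000

-0.500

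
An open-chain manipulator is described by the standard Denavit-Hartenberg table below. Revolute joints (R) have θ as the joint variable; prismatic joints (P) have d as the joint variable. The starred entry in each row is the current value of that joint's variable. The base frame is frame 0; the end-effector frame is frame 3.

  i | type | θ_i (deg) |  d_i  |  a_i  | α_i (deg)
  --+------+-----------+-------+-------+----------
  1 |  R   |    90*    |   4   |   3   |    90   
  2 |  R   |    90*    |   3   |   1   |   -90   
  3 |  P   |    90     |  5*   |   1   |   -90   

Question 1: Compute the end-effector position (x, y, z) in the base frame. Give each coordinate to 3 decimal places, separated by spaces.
after link 1: o_1 = (0.0000, 3.0000, 4.0000)
after link 2: o_2 = (3.0000, 3.0000, 5.0000)
after link 3: o_3 = (2.0000, -2.0000, 5.0000)

2.000 -2.000 5.000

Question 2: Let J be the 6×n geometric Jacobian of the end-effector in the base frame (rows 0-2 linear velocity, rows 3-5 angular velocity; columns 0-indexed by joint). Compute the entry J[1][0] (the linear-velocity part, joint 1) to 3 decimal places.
axis z_0 = ẑ; lever o_n−o_0 = (2.0000,-2.0000,5.0000)
cross product → J_v[:, 0] = (2.0000,2.0000,-0.0000)
J_ω[:, 0] = z_0
entry J[1][0] = 2.0000

2.000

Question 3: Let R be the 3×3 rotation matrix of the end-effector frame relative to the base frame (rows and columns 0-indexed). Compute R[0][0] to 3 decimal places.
-1.000

End-effector x-axis (col 0 of R) = (-1.0000,0.0000,0.0000)
R[0][0] = -1.0000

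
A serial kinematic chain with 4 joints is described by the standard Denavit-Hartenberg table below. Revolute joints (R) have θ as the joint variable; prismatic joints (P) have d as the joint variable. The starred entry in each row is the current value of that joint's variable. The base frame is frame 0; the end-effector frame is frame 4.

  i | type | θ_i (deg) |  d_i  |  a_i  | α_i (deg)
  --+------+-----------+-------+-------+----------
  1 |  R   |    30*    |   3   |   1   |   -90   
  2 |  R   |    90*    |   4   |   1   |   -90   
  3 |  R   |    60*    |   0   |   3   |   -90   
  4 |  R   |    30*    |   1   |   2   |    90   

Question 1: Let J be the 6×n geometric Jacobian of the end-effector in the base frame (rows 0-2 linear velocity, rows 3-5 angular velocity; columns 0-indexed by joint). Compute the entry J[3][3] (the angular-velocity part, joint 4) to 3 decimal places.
0.250

axis z_3 = (0.2500,-0.4330,0.8660); lever o_n−o_3 = (1.8660,-1.2321,-0.0000)
cross product → J_v[:, 3] = (1.0670,1.6160,0.5000)
J_ω[:, 3] = z_3
entry J[3][3] = 0.2500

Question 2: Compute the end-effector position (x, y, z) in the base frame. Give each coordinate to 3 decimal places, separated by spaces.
2.031 0.482 0.500

after link 1: o_1 = (0.8660, 0.5000, 3.0000)
after link 2: o_2 = (-1.1340, 3.9641, 2.0000)
after link 3: o_3 = (0.1651, 1.7141, 0.5000)
after link 4: o_4 = (2.0311, 0.4821, 0.5000)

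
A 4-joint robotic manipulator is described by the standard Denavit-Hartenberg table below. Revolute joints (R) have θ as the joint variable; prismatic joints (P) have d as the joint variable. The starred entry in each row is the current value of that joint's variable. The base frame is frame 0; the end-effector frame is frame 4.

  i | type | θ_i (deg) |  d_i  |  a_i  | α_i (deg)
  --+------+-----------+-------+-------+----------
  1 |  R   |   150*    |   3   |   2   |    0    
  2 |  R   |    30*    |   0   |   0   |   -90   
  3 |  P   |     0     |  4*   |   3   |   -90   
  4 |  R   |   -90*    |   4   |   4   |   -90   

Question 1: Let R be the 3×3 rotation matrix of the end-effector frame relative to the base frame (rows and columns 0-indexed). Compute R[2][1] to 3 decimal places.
End-effector y-axis (col 1 of R) = (-0.0000,0.0000,1.0000)
R[2][1] = 1.0000

1.000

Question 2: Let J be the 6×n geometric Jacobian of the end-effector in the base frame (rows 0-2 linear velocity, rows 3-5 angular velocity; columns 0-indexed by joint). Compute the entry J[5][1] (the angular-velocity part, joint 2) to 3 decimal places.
1.000

axis z_1 = (0.0000,0.0000,1.0000); lever o_n−o_1 = (-3.0000,-8.0000,-4.0000)
cross product → J_v[:, 1] = (8.0000,-3.0000,0.0000)
J_ω[:, 1] = z_1
entry J[5][1] = 1.0000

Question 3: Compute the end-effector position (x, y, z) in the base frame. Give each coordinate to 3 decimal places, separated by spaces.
-4.732 -7.000 -1.000

after link 1: o_1 = (-1.7321, 1.0000, 3.0000)
after link 2: o_2 = (-1.7321, 1.0000, 3.0000)
after link 3: o_3 = (-4.7321, -3.0000, 3.0000)
after link 4: o_4 = (-4.7321, -7.0000, -1.0000)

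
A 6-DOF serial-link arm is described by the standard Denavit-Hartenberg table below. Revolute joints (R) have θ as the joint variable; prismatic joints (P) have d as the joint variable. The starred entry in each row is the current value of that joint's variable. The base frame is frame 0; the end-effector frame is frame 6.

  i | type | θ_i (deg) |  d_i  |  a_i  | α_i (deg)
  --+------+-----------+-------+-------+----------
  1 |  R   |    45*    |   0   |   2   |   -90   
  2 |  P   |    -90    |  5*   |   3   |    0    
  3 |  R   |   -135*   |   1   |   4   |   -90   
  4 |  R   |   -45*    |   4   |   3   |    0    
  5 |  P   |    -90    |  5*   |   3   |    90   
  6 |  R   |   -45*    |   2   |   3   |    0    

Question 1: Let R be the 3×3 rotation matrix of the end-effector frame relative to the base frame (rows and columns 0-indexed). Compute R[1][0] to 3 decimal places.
0.957

End-effector x-axis (col 0 of R) = (0.2500,0.9571,-0.1464)
R[1][0] = 0.9571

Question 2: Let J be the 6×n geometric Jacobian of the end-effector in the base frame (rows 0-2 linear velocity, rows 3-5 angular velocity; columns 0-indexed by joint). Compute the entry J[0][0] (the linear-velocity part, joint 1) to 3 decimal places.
axis z_0 = ẑ; lever o_n−o_0 = (-9.8713,4.7353,7.0962)
cross product → J_v[:, 0] = (-4.7353,-9.8713,0.0000)
J_ω[:, 0] = z_0
entry J[0][0] = -4.7353

-4.735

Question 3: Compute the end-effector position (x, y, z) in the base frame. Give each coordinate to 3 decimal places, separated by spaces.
-9.871 4.735 7.096

after link 1: o_1 = (1.4142, 1.4142, 0.0000)
after link 2: o_2 = (-2.1213, 4.9497, 3.0000)
after link 3: o_3 = (-4.8284, 3.6569, 0.1716)
after link 4: o_4 = (-9.3891, 2.0962, 1.5000)
after link 5: o_5 = (-12.3284, 2.1569, 6.5355)
after link 6: o_6 = (-9.8713, 4.7353, 7.0962)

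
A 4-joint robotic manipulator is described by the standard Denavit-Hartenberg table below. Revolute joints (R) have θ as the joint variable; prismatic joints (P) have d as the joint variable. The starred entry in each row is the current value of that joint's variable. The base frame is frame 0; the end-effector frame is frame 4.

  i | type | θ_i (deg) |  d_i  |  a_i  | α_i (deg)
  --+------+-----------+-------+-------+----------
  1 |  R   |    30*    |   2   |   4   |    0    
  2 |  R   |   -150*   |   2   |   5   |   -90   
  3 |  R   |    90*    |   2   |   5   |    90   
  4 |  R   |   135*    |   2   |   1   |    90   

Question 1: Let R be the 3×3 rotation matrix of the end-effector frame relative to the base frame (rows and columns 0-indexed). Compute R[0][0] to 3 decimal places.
0.612

End-effector x-axis (col 0 of R) = (0.6124,-0.3536,0.7071)
R[0][0] = 0.6124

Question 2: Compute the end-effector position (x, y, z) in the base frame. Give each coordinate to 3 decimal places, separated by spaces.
2.309 -5.416 -0.293

after link 1: o_1 = (3.4641, 2.0000, 2.0000)
after link 2: o_2 = (0.9641, -2.3301, 4.0000)
after link 3: o_3 = (2.6962, -3.3301, -1.0000)
after link 4: o_4 = (2.3085, -5.4157, -0.2929)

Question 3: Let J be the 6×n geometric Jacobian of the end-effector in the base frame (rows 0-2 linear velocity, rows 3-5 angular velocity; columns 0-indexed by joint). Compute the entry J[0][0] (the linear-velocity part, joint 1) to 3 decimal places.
axis z_0 = ẑ; lever o_n−o_0 = (2.3085,-5.4157,-0.2929)
cross product → J_v[:, 0] = (5.4157,2.3085,-0.0000)
J_ω[:, 0] = z_0
entry J[0][0] = 5.4157

5.416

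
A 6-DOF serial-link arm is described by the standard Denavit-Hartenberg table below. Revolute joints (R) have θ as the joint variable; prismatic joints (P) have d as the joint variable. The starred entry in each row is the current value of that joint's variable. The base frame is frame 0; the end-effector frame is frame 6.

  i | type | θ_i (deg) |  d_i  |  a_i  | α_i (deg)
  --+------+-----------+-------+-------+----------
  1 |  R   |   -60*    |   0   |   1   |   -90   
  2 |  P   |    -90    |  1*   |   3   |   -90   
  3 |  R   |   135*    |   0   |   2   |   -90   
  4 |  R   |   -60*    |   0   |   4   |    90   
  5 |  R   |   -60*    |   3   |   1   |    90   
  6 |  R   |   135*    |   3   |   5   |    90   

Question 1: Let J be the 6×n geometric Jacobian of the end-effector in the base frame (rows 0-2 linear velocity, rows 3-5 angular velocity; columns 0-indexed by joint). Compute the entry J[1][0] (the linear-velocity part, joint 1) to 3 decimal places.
axis z_0 = ẑ; lever o_n−o_0 = (5.6843,-1.7803,5.0485)
cross product → J_v[:, 0] = (1.7803,5.6843,-0.0000)
J_ω[:, 0] = z_0
entry J[1][0] = 5.6843

5.684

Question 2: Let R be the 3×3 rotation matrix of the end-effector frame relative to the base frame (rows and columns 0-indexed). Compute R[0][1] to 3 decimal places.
End-effector y-axis (col 1 of R) = (-0.4160,0.6258,0.6597)
R[0][1] = -0.4160

-0.416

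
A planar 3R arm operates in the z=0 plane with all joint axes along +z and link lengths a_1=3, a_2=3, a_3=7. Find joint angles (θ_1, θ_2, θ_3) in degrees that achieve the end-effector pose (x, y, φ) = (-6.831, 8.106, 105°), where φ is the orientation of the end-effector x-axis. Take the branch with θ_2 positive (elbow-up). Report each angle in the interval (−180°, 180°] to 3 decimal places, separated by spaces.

wrist centre = target − a_3·(cos φ, sin φ) = (-5.0193, 1.3445)
cos θ_2 = (27.0008−3²−3²)/(2·3·3) = 0.5000; θ_2 = 59.9972° (elbow-up)
β = atan2(1.3445,-5.0193) = 165.0041°; ψ = atan2(2.5980,4.5001) = 29.9986°
θ_1 = β − ψ = 135.0056°
θ_3 = φ − θ_1 − θ_2 = -90.0027° (wrapped to (-180°,180°])

135.006 59.997 -90.003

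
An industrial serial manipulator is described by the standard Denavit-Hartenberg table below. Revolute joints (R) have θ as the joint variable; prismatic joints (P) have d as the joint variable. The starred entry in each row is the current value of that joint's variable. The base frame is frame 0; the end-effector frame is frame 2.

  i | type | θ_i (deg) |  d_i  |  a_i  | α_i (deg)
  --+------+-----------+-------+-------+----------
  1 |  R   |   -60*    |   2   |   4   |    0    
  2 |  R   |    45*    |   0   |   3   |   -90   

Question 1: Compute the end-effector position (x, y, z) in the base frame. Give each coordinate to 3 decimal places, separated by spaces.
after link 1: o_1 = (2.0000, -3.4641, 2.0000)
after link 2: o_2 = (4.8978, -4.2406, 2.0000)

4.898 -4.241 2.000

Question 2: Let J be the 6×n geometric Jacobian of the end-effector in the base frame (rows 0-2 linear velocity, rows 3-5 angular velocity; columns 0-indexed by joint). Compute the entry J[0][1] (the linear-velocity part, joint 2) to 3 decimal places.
axis z_1 = (0.0000,0.0000,1.0000); lever o_n−o_1 = (2.8978,-0.7765,0.0000)
cross product → J_v[:, 1] = (0.7765,2.8978,-0.0000)
J_ω[:, 1] = z_1
entry J[0][1] = 0.7765

0.776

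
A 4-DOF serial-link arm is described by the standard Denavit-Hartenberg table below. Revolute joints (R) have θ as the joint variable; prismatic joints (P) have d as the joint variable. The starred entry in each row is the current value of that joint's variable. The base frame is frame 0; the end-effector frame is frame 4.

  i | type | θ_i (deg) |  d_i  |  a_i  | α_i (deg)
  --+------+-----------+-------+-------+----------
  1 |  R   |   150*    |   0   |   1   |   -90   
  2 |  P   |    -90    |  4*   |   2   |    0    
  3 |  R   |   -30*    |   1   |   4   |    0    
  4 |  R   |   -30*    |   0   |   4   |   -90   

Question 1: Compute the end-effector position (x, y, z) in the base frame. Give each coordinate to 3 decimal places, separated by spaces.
after link 1: o_1 = (-0.8660, 0.5000, 0.0000)
after link 2: o_2 = (-2.8660, -2.9641, 2.0000)
after link 3: o_3 = (-1.6340, -4.8301, 5.4641)
after link 4: o_4 = (1.3660, -6.5622, 7.4641)

1.366 -6.562 7.464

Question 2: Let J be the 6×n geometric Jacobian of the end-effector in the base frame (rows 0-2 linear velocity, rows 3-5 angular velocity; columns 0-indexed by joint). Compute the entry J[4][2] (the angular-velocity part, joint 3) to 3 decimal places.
axis z_2 = (-0.5000,-0.8660,0.0000); lever o_n−o_2 = (4.2321,-3.5981,5.4641)
cross product → J_v[:, 2] = (-4.7321,2.7321,5.4641)
J_ω[:, 2] = z_2
entry J[4][2] = -0.8660

-0.866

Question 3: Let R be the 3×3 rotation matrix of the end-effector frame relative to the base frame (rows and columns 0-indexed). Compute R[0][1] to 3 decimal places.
0.500

End-effector y-axis (col 1 of R) = (0.5000,0.8660,-0.0000)
R[0][1] = 0.5000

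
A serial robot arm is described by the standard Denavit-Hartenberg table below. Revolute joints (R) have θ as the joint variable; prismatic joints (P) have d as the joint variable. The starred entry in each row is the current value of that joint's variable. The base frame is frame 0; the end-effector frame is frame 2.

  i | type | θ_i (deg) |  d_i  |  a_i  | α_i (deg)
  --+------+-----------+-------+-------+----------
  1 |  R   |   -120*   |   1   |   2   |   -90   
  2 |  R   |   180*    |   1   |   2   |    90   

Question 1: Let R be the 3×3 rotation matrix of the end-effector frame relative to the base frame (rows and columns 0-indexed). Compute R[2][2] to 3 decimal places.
End-effector z-axis (col 2 of R) = (0.0000,-0.0000,-1.0000)
R[2][2] = -1.0000

-1.000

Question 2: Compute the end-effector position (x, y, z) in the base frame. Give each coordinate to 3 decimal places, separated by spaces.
after link 1: o_1 = (-1.0000, -1.7321, 1.0000)
after link 2: o_2 = (0.8660, -0.5000, 1.0000)

0.866 -0.500 1.000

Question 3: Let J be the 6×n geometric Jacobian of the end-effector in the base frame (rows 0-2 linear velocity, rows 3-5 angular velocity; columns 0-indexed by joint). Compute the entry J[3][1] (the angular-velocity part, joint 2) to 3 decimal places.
0.866

axis z_1 = (0.8660,-0.5000,0.0000); lever o_n−o_1 = (1.8660,1.2321,-0.0000)
cross product → J_v[:, 1] = (0.0000,0.0000,2.0000)
J_ω[:, 1] = z_1
entry J[3][1] = 0.8660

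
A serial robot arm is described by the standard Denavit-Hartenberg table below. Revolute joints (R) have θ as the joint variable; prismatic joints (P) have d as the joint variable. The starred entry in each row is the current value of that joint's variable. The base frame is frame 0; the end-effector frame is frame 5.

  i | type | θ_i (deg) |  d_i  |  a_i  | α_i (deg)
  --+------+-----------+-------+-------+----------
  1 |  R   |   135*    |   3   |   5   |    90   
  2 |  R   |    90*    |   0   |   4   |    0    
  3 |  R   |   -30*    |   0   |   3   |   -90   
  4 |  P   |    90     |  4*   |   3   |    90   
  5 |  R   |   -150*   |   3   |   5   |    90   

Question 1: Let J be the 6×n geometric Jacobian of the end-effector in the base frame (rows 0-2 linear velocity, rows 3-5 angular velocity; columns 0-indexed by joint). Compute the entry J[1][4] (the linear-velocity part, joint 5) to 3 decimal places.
axis z_4 = (-0.3536,0.3536,0.8660); lever o_n−o_4 = (0.4703,5.6535,1.3481)
cross product → J_v[:, 4] = (-4.4194,0.8839,-2.1651)
J_ω[:, 4] = z_4
entry J[1][4] = 0.8839

0.884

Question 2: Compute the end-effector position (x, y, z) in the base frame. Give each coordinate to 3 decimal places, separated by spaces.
after link 1: o_1 = (-3.5355, 3.5355, 3.0000)
after link 2: o_2 = (-3.5355, 3.5355, 7.0000)
after link 3: o_3 = (-4.5962, 4.5962, 9.5981)
after link 4: o_4 = (-4.2680, 0.0254, 11.5981)
after link 5: o_5 = (-3.7978, 5.6788, 12.9462)

-3.798 5.679 12.946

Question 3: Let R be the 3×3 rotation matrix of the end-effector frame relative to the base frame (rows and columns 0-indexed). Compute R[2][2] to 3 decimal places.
0.433

End-effector z-axis (col 2 of R) = (0.8839,-0.1768,0.4330)
R[2][2] = 0.4330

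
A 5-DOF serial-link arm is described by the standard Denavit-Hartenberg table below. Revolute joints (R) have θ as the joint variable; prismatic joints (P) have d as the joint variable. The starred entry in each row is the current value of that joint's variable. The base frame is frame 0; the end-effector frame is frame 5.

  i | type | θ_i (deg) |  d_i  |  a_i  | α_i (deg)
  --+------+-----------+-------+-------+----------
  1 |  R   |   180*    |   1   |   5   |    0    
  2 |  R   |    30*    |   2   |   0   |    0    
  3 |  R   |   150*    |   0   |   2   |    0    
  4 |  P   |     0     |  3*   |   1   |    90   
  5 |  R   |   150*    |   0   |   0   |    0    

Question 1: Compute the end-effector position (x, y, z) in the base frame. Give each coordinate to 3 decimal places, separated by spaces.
after link 1: o_1 = (-5.0000, 0.0000, 1.0000)
after link 2: o_2 = (-5.0000, 0.0000, 3.0000)
after link 3: o_3 = (-3.0000, 0.0000, 3.0000)
after link 4: o_4 = (-2.0000, 0.0000, 6.0000)
after link 5: o_5 = (-2.0000, 0.0000, 6.0000)

-2.000 0.000 6.000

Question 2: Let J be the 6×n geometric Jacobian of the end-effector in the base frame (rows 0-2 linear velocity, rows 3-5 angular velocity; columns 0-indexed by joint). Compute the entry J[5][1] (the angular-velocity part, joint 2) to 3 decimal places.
axis z_1 = (0.0000,0.0000,1.0000); lever o_n−o_1 = (3.0000,-0.0000,5.0000)
cross product → J_v[:, 1] = (0.0000,3.0000,-0.0000)
J_ω[:, 1] = z_1
entry J[5][1] = 1.0000

1.000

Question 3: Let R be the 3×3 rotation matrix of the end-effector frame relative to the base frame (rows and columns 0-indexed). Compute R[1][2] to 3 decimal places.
-1.000

End-effector z-axis (col 2 of R) = (-0.0000,-1.0000,0.0000)
R[1][2] = -1.0000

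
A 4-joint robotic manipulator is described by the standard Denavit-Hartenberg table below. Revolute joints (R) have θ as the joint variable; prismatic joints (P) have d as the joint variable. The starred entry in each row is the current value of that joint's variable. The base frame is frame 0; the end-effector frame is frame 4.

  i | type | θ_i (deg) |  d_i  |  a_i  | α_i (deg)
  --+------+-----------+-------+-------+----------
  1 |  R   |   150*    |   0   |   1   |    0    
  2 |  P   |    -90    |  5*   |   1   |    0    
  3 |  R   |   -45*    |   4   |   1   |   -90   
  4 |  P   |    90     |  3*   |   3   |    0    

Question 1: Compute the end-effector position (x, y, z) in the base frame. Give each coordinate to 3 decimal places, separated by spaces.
-0.177 4.523 6.000

after link 1: o_1 = (-0.8660, 0.5000, 0.0000)
after link 2: o_2 = (-0.3660, 1.3660, 5.0000)
after link 3: o_3 = (0.5999, 1.6248, 9.0000)
after link 4: o_4 = (-0.1766, 4.5226, 6.0000)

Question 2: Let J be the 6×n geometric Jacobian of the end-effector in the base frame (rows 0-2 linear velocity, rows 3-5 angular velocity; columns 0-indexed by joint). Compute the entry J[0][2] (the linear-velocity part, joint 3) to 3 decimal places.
axis z_2 = (0.0000,0.0000,1.0000); lever o_n−o_2 = (0.1895,3.1566,1.0000)
cross product → J_v[:, 2] = (-3.1566,0.1895,0.0000)
J_ω[:, 2] = z_2
entry J[0][2] = -3.1566

-3.157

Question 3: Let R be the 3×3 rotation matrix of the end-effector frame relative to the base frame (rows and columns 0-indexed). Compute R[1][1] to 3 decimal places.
End-effector y-axis (col 1 of R) = (-0.9659,-0.2588,-0.0000)
R[1][1] = -0.2588

-0.259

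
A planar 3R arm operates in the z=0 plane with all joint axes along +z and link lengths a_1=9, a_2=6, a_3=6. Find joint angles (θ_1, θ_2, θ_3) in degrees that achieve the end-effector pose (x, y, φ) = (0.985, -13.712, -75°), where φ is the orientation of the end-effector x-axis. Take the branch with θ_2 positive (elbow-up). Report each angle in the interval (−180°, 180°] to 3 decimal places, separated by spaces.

-134.997 120.005 -60.007

wrist centre = target − a_3·(cos φ, sin φ) = (-0.5679, -7.9164)
cos θ_2 = (62.9926−9²−6²)/(2·9·6) = -0.5001; θ_2 = 120.0045° (elbow-up)
β = atan2(-7.9164,-0.5679) = -94.1033°; ψ = atan2(5.1959,5.9996) = 40.8940°
θ_1 = β − ψ = -134.9973°
θ_3 = φ − θ_1 − θ_2 = -60.0072° (wrapped to (-180°,180°])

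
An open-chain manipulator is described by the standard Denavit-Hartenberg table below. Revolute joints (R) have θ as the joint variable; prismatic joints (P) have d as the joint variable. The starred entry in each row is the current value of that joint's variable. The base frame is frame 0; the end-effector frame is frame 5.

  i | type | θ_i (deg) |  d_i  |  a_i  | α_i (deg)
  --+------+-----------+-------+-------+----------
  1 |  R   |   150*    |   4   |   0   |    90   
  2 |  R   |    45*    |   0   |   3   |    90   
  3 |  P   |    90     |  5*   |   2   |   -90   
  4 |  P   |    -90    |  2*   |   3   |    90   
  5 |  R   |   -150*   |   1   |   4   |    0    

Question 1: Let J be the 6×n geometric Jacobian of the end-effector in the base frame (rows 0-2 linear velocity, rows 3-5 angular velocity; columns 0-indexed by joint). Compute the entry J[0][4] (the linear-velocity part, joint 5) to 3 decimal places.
axis z_4 = (-0.5000,-0.8660,-0.0000); lever o_n−o_4 = (0.3966,-1.3837,3.8637)
cross product → J_v[:, 4] = (-3.3461,1.9319,1.0353)
J_ω[:, 4] = z_4
entry J[0][4] = -3.3461

-3.346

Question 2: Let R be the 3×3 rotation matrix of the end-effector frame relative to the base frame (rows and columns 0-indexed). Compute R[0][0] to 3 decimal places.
0.224

End-effector x-axis (col 0 of R) = (0.2241,-0.1294,0.9659)
R[0][0] = 0.2241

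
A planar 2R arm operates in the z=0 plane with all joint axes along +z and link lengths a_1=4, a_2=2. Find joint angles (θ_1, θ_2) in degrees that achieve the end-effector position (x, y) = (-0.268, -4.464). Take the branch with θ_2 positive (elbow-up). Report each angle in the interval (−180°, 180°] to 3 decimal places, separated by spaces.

-120.001 90.003

cos θ_2 = (19.9991−4²−2²)/(2·4·2) = -0.0001; θ_2 = 90.0032° (elbow-up)
β = atan2(-4.4640,-0.2680) = -93.4357°; ψ = atan2(2.0000,3.9999) = 26.5657°
θ_1 = β − ψ = -120.0014°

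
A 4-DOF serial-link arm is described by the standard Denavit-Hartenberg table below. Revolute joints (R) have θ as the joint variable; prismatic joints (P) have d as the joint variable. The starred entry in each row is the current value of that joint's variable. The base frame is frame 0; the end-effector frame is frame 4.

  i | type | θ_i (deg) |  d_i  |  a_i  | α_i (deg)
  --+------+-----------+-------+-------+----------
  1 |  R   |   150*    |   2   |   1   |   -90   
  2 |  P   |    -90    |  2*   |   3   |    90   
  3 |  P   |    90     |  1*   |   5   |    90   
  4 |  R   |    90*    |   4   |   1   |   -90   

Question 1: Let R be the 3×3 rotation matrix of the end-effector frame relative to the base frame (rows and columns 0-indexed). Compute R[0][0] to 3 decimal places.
0.866

End-effector x-axis (col 0 of R) = (0.8660,-0.5000,0.0000)
R[0][0] = 0.8660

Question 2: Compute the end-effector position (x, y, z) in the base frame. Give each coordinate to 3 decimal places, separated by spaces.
after link 1: o_1 = (-0.8660, 0.5000, 2.0000)
after link 2: o_2 = (-1.8660, -1.2321, 5.0000)
after link 3: o_3 = (-3.5000, -6.0622, 5.0000)
after link 4: o_4 = (-2.6340, -6.5622, 9.0000)

-2.634 -6.562 9.000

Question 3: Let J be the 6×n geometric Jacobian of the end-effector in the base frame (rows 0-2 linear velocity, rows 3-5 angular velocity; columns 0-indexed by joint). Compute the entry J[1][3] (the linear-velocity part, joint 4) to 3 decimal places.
0.866

axis z_3 = (0.0000,0.0000,1.0000); lever o_n−o_3 = (0.8660,-0.5000,4.0000)
cross product → J_v[:, 3] = (0.5000,0.8660,-0.0000)
J_ω[:, 3] = z_3
entry J[1][3] = 0.8660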